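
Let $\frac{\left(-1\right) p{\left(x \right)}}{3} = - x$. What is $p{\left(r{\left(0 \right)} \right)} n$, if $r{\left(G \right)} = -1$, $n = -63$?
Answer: $189$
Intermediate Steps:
$p{\left(x \right)} = 3 x$ ($p{\left(x \right)} = - 3 \left(- x\right) = 3 x$)
$p{\left(r{\left(0 \right)} \right)} n = 3 \left(-1\right) \left(-63\right) = \left(-3\right) \left(-63\right) = 189$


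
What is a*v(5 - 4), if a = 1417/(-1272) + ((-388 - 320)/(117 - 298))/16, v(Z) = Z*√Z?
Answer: -200191/230232 ≈ -0.86952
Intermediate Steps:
v(Z) = Z^(3/2)
a = -200191/230232 (a = 1417*(-1/1272) - 708/(-181)*(1/16) = -1417/1272 - 708*(-1/181)*(1/16) = -1417/1272 + (708/181)*(1/16) = -1417/1272 + 177/724 = -200191/230232 ≈ -0.86952)
a*v(5 - 4) = -200191*(5 - 4)^(3/2)/230232 = -200191*1^(3/2)/230232 = -200191/230232*1 = -200191/230232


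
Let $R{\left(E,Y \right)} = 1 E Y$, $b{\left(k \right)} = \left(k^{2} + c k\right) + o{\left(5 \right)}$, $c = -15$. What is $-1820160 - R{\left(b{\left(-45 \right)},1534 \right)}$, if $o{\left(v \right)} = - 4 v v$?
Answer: $-5808560$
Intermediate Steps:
$o{\left(v \right)} = - 4 v^{2}$
$b{\left(k \right)} = -100 + k^{2} - 15 k$ ($b{\left(k \right)} = \left(k^{2} - 15 k\right) - 4 \cdot 5^{2} = \left(k^{2} - 15 k\right) - 100 = -100 + k^{2} - 15 k$)
$R{\left(E,Y \right)} = E Y$
$-1820160 - R{\left(b{\left(-45 \right)},1534 \right)} = -1820160 - \left(-100 + \left(-45\right)^{2} - -675\right) 1534 = -1820160 - \left(-100 + 2025 + 675\right) 1534 = -1820160 - 2600 \cdot 1534 = -1820160 - 3988400 = -5808560$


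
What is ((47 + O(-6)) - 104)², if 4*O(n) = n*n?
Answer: 2304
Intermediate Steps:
O(n) = n²/4 (O(n) = (n*n)/4 = n²/4)
((47 + O(-6)) - 104)² = ((47 + (¼)*(-6)²) - 104)² = ((47 + (¼)*36) - 104)² = ((47 + 9) - 104)² = (56 - 104)² = (-48)² = 2304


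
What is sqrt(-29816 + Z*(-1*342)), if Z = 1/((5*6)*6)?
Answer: 3*I*sqrt(331310)/10 ≈ 172.68*I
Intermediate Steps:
Z = 1/180 (Z = 1/(30*6) = 1/180 ≈ 0.0055556)
sqrt(-29816 + Z*(-1*342)) = sqrt(-29816 + (-1*342)/180) = sqrt(-29816 + (1/180)*(-342)) = sqrt(-29816 - 19/10) = sqrt(-298179/10) = 3*I*sqrt(331310)/10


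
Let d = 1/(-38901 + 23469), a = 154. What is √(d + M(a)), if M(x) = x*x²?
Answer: √217443585385326/7716 ≈ 1911.1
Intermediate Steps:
d = -1/15432 (d = 1/(-15432) = -1/15432 ≈ -6.4800e-5)
M(x) = x³
√(d + M(a)) = √(-1/15432 + 154³) = √(-1/15432 + 3652264) = √(56361738047/15432) = √217443585385326/7716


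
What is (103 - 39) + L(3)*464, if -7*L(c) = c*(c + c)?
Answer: -7904/7 ≈ -1129.1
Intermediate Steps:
L(c) = -2*c**2/7 (L(c) = -c*(c + c)/7 = -c*2*c/7 = -2*c**2/7)
(103 - 39) + L(3)*464 = (103 - 39) - 2/7*3**2*464 = 64 - 2/7*9*464 = 64 - 18/7*464 = 64 - 8352/7 = -7904/7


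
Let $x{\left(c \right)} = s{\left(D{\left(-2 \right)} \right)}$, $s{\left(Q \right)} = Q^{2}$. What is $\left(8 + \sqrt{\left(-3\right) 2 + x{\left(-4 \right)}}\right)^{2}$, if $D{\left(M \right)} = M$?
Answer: $\left(8 + i \sqrt{2}\right)^{2} \approx 62.0 + 22.627 i$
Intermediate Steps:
$x{\left(c \right)} = 4$ ($x{\left(c \right)} = \left(-2\right)^{2} = 4$)
$\left(8 + \sqrt{\left(-3\right) 2 + x{\left(-4 \right)}}\right)^{2} = \left(8 + \sqrt{\left(-3\right) 2 + 4}\right)^{2} = \left(8 + \sqrt{-6 + 4}\right)^{2} = \left(8 + \sqrt{-2}\right)^{2} = \left(8 + i \sqrt{2}\right)^{2}$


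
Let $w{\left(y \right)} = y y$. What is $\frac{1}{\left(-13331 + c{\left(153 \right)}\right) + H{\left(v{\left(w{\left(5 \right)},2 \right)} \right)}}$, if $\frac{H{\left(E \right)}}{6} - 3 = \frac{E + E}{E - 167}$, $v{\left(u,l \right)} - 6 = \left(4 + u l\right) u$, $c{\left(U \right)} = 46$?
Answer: $- \frac{1189}{15758191} \approx -7.5453 \cdot 10^{-5}$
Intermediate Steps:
$w{\left(y \right)} = y^{2}$
$v{\left(u,l \right)} = 6 + u \left(4 + l u\right)$ ($v{\left(u,l \right)} = 6 + \left(4 + u l\right) u = 6 + \left(4 + l u\right) u = 6 + u \left(4 + l u\right)$)
$H{\left(E \right)} = 18 + \frac{12 E}{-167 + E}$ ($H{\left(E \right)} = 18 + 6 \frac{E + E}{E - 167} = 18 + 6 \frac{2 E}{-167 + E} = 18 + \frac{12 E}{-167 + E}$)
$\frac{1}{\left(-13331 + c{\left(153 \right)}\right) + H{\left(v{\left(w{\left(5 \right)},2 \right)} \right)}} = \frac{1}{\left(-13331 + 46\right) + \frac{6 \left(-501 + 5 \left(6 + 4 \cdot 5^{2} + 2 \left(5^{2}\right)^{2}\right)\right)}{-167 + \left(6 + 4 \cdot 5^{2} + 2 \left(5^{2}\right)^{2}\right)}} = \frac{1}{-13285 + \frac{6 \left(-501 + 5 \left(6 + 4 \cdot 25 + 2 \cdot 25^{2}\right)\right)}{-167 + \left(6 + 4 \cdot 25 + 2 \cdot 25^{2}\right)}} = \frac{1}{-13285 + \frac{6 \left(-501 + 5 \left(6 + 100 + 2 \cdot 625\right)\right)}{-167 + \left(6 + 100 + 2 \cdot 625\right)}} = \frac{1}{-13285 + \frac{6 \left(-501 + 5 \left(6 + 100 + 1250\right)\right)}{-167 + \left(6 + 100 + 1250\right)}} = \frac{1}{-13285 + \frac{6 \left(-501 + 5 \cdot 1356\right)}{-167 + 1356}} = \frac{1}{-13285 + \frac{6 \left(-501 + 6780\right)}{1189}} = \frac{1}{-13285 + 6 \cdot \frac{1}{1189} \cdot 6279} = \frac{1}{-13285 + \frac{37674}{1189}} = \frac{1}{- \frac{15758191}{1189}} = - \frac{1189}{15758191}$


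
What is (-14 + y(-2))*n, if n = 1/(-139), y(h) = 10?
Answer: 4/139 ≈ 0.028777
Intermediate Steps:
n = -1/139 ≈ -0.0071942
(-14 + y(-2))*n = (-14 + 10)*(-1/139) = -4*(-1/139) = 4/139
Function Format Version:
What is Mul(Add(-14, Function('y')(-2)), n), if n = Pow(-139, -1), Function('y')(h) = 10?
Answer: Rational(4, 139) ≈ 0.028777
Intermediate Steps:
n = Rational(-1, 139) ≈ -0.0071942
Mul(Add(-14, Function('y')(-2)), n) = Mul(Add(-14, 10), Rational(-1, 139)) = Mul(-4, Rational(-1, 139)) = Rational(4, 139)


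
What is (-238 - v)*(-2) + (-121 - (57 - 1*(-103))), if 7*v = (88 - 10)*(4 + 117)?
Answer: 20241/7 ≈ 2891.6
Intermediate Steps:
v = 9438/7 (v = ((88 - 10)*(4 + 117))/7 = (78*121)/7 = (1/7)*9438 = 9438/7 ≈ 1348.3)
(-238 - v)*(-2) + (-121 - (57 - 1*(-103))) = (-238 - 1*9438/7)*(-2) + (-121 - (57 - 1*(-103))) = (-238 - 9438/7)*(-2) + (-121 - (57 + 103)) = -11104/7*(-2) + (-121 - 1*160) = 22208/7 + (-121 - 160) = 22208/7 - 281 = 20241/7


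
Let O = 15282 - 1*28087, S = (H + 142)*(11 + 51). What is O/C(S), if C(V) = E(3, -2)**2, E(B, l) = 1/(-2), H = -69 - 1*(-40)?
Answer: -51220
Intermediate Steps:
H = -29 (H = -69 + 40 = -29)
E(B, l) = -1/2
S = 7006 (S = (-29 + 142)*(11 + 51) = 113*62 = 7006)
O = -12805 (O = 15282 - 28087 = -12805)
C(V) = 1/4 (C(V) = (-1/2)**2 = 1/4)
O/C(S) = -12805/1/4 = -12805*4 = -51220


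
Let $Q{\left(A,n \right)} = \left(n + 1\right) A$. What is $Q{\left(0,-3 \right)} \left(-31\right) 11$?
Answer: $0$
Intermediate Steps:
$Q{\left(A,n \right)} = A \left(1 + n\right)$ ($Q{\left(A,n \right)} = \left(1 + n\right) A = A \left(1 + n\right)$)
$Q{\left(0,-3 \right)} \left(-31\right) 11 = 0 \left(1 - 3\right) \left(-31\right) 11 = 0 \left(-2\right) \left(-31\right) 11 = 0 \left(-31\right) 11 = 0 \cdot 11 = 0$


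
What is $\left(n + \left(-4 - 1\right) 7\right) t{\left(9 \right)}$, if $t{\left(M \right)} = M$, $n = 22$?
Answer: $-117$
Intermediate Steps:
$\left(n + \left(-4 - 1\right) 7\right) t{\left(9 \right)} = \left(22 + \left(-4 - 1\right) 7\right) 9 = \left(22 - 35\right) 9 = \left(-13\right) 9 = -117$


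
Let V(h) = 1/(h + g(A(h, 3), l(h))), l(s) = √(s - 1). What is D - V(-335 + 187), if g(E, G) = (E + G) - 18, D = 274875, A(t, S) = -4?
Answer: 7984844045/29049 + I*√149/29049 ≈ 2.7488e+5 + 0.00042021*I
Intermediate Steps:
l(s) = √(-1 + s)
g(E, G) = -18 + E + G
V(h) = 1/(-22 + h + √(-1 + h)) (V(h) = 1/(h + (-18 - 4 + √(-1 + h))) = 1/(h + (-22 + √(-1 + h))) = 1/(-22 + h + √(-1 + h)))
D - V(-335 + 187) = 274875 - 1/(-22 + (-335 + 187) + √(-1 + (-335 + 187))) = 274875 - 1/(-22 - 148 + √(-1 - 148)) = 274875 - 1/(-22 - 148 + √(-149)) = 274875 - 1/(-22 - 148 + I*√149) = 274875 - 1/(-170 + I*√149)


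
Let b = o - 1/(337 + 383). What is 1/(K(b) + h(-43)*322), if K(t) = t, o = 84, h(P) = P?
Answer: -720/9908641 ≈ -7.2664e-5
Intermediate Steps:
b = 60479/720 (b = 84 - 1/(337 + 383) = 84 - 1/720 = 60479/720 ≈ 83.999)
1/(K(b) + h(-43)*322) = 1/(60479/720 - 43*322) = 1/(60479/720 - 13846) = 1/(-9908641/720) = -720/9908641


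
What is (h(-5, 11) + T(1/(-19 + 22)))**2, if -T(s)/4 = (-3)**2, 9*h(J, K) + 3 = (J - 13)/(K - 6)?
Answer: 303601/225 ≈ 1349.3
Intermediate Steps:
h(J, K) = -1/3 + (-13 + J)/(9*(-6 + K)) (h(J, K) = -1/3 + ((J - 13)/(K - 6))/9 = -1/3 + ((-13 + J)/(-6 + K))/9 = -1/3 + (-13 + J)/(9*(-6 + K)))
T(s) = -36 (T(s) = -4*(-3)**2 = -4*9 = -36)
(h(-5, 11) + T(1/(-19 + 22)))**2 = ((5 - 5 - 3*11)/(9*(-6 + 11)) - 36)**2 = ((1/9)*(5 - 5 - 33)/5 - 36)**2 = ((1/9)*(1/5)*(-33) - 36)**2 = (-11/15 - 36)**2 = (-551/15)**2 = 303601/225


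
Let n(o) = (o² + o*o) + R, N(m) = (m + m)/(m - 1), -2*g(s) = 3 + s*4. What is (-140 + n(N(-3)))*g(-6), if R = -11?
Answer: -6153/4 ≈ -1538.3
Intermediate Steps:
g(s) = -3/2 - 2*s (g(s) = -(3 + s*4)/2 = -(3 + 4*s)/2 = -3/2 - 2*s)
N(m) = 2*m/(-1 + m) (N(m) = (2*m)/(-1 + m) = 2*m/(-1 + m))
n(o) = -11 + 2*o² (n(o) = (o² + o*o) - 11 = (o² + o²) - 11 = 2*o² - 11 = -11 + 2*o²)
(-140 + n(N(-3)))*g(-6) = (-140 + (-11 + 2*(2*(-3)/(-1 - 3))²))*(-3/2 - 2*(-6)) = (-140 + (-11 + 2*(2*(-3)/(-4))²))*(-3/2 + 12) = (-140 + (-11 + 2*(2*(-3)*(-¼))²))*(21/2) = (-140 + (-11 + 2*(3/2)²))*(21/2) = (-140 + (-11 + 2*(9/4)))*(21/2) = (-140 + (-11 + 9/2))*(21/2) = (-140 - 13/2)*(21/2) = -293/2*21/2 = -6153/4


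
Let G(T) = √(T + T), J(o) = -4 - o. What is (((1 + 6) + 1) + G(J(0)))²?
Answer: 56 + 32*I*√2 ≈ 56.0 + 45.255*I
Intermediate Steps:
G(T) = √2*√T (G(T) = √(2*T) = √2*√T)
(((1 + 6) + 1) + G(J(0)))² = (((1 + 6) + 1) + √2*√(-4 - 1*0))² = ((7 + 1) + √2*√(-4 + 0))² = (8 + √2*√(-4))² = (8 + √2*(2*I))² = (8 + 2*I*√2)²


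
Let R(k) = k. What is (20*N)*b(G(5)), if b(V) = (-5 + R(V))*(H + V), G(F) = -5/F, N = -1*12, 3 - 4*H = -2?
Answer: 360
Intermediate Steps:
H = 5/4 (H = ¾ - ¼*(-2) = ¾ + ½ = 5/4 ≈ 1.2500)
N = -12
b(V) = (-5 + V)*(5/4 + V)
(20*N)*b(G(5)) = (20*(-12))*(-25/4 + (-5/5)² - (-75)/(4*5)) = -240*(-25/4 + (-5*⅕)² - (-75)/(4*5)) = -240*(-25/4 + (-1)² - 15/4*(-1)) = -240*(-25/4 + 1 + 15/4) = -240*(-3/2) = 360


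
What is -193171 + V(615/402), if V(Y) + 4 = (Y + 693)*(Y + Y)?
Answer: -1715246415/8978 ≈ -1.9105e+5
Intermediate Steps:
V(Y) = -4 + 2*Y*(693 + Y) (V(Y) = -4 + (Y + 693)*(Y + Y) = -4 + (693 + Y)*(2*Y) = -4 + 2*Y*(693 + Y))
-193171 + V(615/402) = -193171 + (-4 + 2*(615/402)² + 1386*(615/402)) = -193171 + (-4 + 2*(615*(1/402))² + 1386*(615*(1/402))) = -193171 + (-4 + 2*(205/134)² + 1386*(205/134)) = -193171 + (-4 + 2*(42025/17956) + 142065/67) = -193171 + (-4 + 42025/8978 + 142065/67) = -193171 + 19042823/8978 = -1715246415/8978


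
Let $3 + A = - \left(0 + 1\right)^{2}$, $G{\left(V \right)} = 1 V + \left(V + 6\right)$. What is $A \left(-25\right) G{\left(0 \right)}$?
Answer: $600$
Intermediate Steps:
$G{\left(V \right)} = 6 + 2 V$ ($G{\left(V \right)} = V + \left(6 + V\right) = 6 + 2 V$)
$A = -4$ ($A = -3 - \left(0 + 1\right)^{2} = -3 - 1^{2} = -3 - 1 = -4$)
$A \left(-25\right) G{\left(0 \right)} = \left(-4\right) \left(-25\right) \left(6 + 2 \cdot 0\right) = 100 \left(6 + 0\right) = 100 \cdot 6 = 600$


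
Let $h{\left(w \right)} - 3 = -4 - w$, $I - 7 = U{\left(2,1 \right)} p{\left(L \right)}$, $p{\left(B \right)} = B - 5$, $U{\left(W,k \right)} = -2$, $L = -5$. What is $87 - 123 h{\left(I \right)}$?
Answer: $3531$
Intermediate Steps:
$p{\left(B \right)} = -5 + B$
$I = 27$ ($I = 7 - 2 \left(-5 - 5\right) = 7 - -20 = 7 + 20 = 27$)
$h{\left(w \right)} = -1 - w$ ($h{\left(w \right)} = 3 - \left(4 + w\right) = -1 - w$)
$87 - 123 h{\left(I \right)} = 87 - 123 \left(-1 - 27\right) = 87 - -3444 = 87 + 3444 = 3531$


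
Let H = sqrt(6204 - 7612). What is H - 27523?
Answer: -27523 + 8*I*sqrt(22) ≈ -27523.0 + 37.523*I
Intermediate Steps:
H = 8*I*sqrt(22) (H = sqrt(-1408) = 8*I*sqrt(22) ≈ 37.523*I)
H - 27523 = 8*I*sqrt(22) - 27523 = -27523 + 8*I*sqrt(22)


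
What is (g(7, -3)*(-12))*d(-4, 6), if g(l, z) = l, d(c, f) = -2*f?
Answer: 1008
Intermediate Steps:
(g(7, -3)*(-12))*d(-4, 6) = (7*(-12))*(-2*6) = -84*(-12) = 1008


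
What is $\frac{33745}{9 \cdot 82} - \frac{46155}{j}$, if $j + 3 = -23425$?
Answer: $\frac{412320125}{8644932} \approx 47.695$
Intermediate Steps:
$j = -23428$ ($j = -3 - 23425 = -23428$)
$\frac{33745}{9 \cdot 82} - \frac{46155}{j} = \frac{33745}{9 \cdot 82} - \frac{46155}{-23428} = \frac{33745}{738} - - \frac{46155}{23428} = 33745 \cdot \frac{1}{738} + \frac{46155}{23428} = \frac{33745}{738} + \frac{46155}{23428} = \frac{412320125}{8644932}$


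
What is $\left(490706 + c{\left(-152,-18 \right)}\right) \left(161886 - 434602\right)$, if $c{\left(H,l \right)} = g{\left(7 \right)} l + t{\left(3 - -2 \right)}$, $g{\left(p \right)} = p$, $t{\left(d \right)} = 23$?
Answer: $-133795287748$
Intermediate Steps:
$c{\left(H,l \right)} = 23 + 7 l$ ($c{\left(H,l \right)} = 7 l + 23 = 23 + 7 l$)
$\left(490706 + c{\left(-152,-18 \right)}\right) \left(161886 - 434602\right) = \left(490706 + \left(23 + 7 \left(-18\right)\right)\right) \left(161886 - 434602\right) = \left(490706 + \left(23 - 126\right)\right) \left(-272716\right) = \left(490706 - 103\right) \left(-272716\right) = 490603 \left(-272716\right) = -133795287748$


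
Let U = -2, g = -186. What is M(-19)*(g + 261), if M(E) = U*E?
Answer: 2850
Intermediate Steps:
M(E) = -2*E
M(-19)*(g + 261) = (-2*(-19))*(-186 + 261) = 38*75 = 2850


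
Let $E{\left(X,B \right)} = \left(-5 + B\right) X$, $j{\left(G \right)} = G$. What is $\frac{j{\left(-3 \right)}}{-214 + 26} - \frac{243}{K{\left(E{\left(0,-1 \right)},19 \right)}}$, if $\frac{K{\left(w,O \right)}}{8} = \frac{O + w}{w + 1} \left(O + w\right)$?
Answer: $- \frac{9255}{135736} \approx -0.068184$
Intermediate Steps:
$E{\left(X,B \right)} = X \left(-5 + B\right)$
$K{\left(w,O \right)} = \frac{8 \left(O + w\right)^{2}}{1 + w}$ ($K{\left(w,O \right)} = 8 \frac{O + w}{w + 1} \left(O + w\right) = 8 \frac{O + w}{1 + w} \left(O + w\right) = 8 \frac{\left(O + w\right)^{2}}{1 + w} = \frac{8 \left(O + w\right)^{2}}{1 + w}$)
$\frac{j{\left(-3 \right)}}{-214 + 26} - \frac{243}{K{\left(E{\left(0,-1 \right)},19 \right)}} = - \frac{3}{-214 + 26} - \frac{243}{8 \frac{1}{1 + 0 \left(-5 - 1\right)} \left(19 + 0 \left(-5 - 1\right)\right)^{2}} = - \frac{3}{-188} - \frac{243}{8 \frac{1}{1 + 0 \left(-6\right)} \left(19 + 0 \left(-6\right)\right)^{2}} = \left(-3\right) \left(- \frac{1}{188}\right) - \frac{243}{8 \frac{1}{1 + 0} \left(19 + 0\right)^{2}} = \frac{3}{188} - \frac{243}{8 \cdot 1^{-1} \cdot 19^{2}} = \frac{3}{188} - \frac{243}{8 \cdot 1 \cdot 361} = \frac{3}{188} - \frac{243}{2888} = - \frac{9255}{135736}$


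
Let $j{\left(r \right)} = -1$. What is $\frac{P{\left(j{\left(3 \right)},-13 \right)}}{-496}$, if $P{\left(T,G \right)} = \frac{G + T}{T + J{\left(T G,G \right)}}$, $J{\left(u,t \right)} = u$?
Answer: $\frac{7}{2976} \approx 0.0023522$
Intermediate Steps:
$P{\left(T,G \right)} = \frac{G + T}{T + G T}$ ($P{\left(T,G \right)} = \frac{G + T}{T + T G} = \frac{G + T}{T + G T}$)
$\frac{P{\left(j{\left(3 \right)},-13 \right)}}{-496} = \frac{\frac{1}{-1} \frac{1}{1 - 13} \left(-13 - 1\right)}{-496} = \left(-1\right) \frac{1}{-12} \left(-14\right) \left(- \frac{1}{496}\right) = \left(-1\right) \left(- \frac{1}{12}\right) \left(-14\right) \left(- \frac{1}{496}\right) = \left(- \frac{7}{6}\right) \left(- \frac{1}{496}\right) = \frac{7}{2976}$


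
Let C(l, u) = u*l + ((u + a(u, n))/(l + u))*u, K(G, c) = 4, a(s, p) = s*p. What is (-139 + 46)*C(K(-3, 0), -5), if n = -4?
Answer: -5115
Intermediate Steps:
a(s, p) = p*s
C(l, u) = l*u - 3*u²/(l + u) (C(l, u) = u*l + ((u - 4*u)/(l + u))*u = l*u + ((-3*u)/(l + u))*u = l*u + (-3*u/(l + u))*u = l*u - 3*u²/(l + u))
(-139 + 46)*C(K(-3, 0), -5) = (-139 + 46)*(-5*(4² - 3*(-5) + 4*(-5))/(4 - 5)) = -(-465)*(16 + 15 - 20)/(-1) = -(-465)*(-1)*11 = -93*55 = -5115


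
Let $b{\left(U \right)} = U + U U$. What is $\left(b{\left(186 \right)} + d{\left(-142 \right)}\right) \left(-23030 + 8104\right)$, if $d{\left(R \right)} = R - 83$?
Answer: $-515797782$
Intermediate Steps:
$b{\left(U \right)} = U + U^{2}$
$d{\left(R \right)} = -83 + R$
$\left(b{\left(186 \right)} + d{\left(-142 \right)}\right) \left(-23030 + 8104\right) = \left(186 \left(1 + 186\right) - 225\right) \left(-23030 + 8104\right) = \left(186 \cdot 187 - 225\right) \left(-14926\right) = \left(34782 - 225\right) \left(-14926\right) = 34557 \left(-14926\right) = -515797782$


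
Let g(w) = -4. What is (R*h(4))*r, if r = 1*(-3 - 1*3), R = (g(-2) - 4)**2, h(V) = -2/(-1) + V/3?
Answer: -1280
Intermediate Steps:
h(V) = 2 + V/3 (h(V) = -2*(-1) + V*(1/3) = 2 + V/3)
R = 64 (R = (-4 - 4)**2 = (-8)**2 = 64)
r = -6 (r = 1*(-3 - 3) = 1*(-6) = -6)
(R*h(4))*r = (64*(2 + (1/3)*4))*(-6) = (64*(2 + 4/3))*(-6) = (64*(10/3))*(-6) = (640/3)*(-6) = -1280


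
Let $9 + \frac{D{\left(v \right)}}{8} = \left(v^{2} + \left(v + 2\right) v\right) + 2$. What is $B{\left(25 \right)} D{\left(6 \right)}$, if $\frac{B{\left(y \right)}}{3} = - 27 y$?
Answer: $-1247400$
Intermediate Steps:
$B{\left(y \right)} = - 81 y$ ($B{\left(y \right)} = 3 \left(- 27 y\right) = - 81 y$)
$D{\left(v \right)} = -56 + 8 v^{2} + 8 v \left(2 + v\right)$ ($D{\left(v \right)} = -72 + 8 \left(\left(v^{2} + \left(v + 2\right) v\right) + 2\right) = -72 + 8 \left(\left(v^{2} + \left(2 + v\right) v\right) + 2\right) = -72 + 8 \left(\left(v^{2} + v \left(2 + v\right)\right) + 2\right) = -72 + 8 \left(2 + v^{2} + v \left(2 + v\right)\right) = -72 + \left(16 + 8 v^{2} + 8 v \left(2 + v\right)\right) = -56 + 8 v^{2} + 8 v \left(2 + v\right)$)
$B{\left(25 \right)} D{\left(6 \right)} = \left(-81\right) 25 \left(-56 + 16 \cdot 6 + 16 \cdot 6^{2}\right) = - 2025 \left(-56 + 96 + 16 \cdot 36\right) = - 2025 \left(-56 + 96 + 576\right) = \left(-2025\right) 616 = -1247400$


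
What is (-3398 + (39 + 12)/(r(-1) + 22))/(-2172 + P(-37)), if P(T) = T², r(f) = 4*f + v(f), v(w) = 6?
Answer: 27167/6424 ≈ 4.2290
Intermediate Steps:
r(f) = 6 + 4*f (r(f) = 4*f + 6 = 6 + 4*f)
(-3398 + (39 + 12)/(r(-1) + 22))/(-2172 + P(-37)) = (-3398 + (39 + 12)/((6 + 4*(-1)) + 22))/(-2172 + (-37)²) = (-3398 + 51/((6 - 4) + 22))/(-2172 + 1369) = (-3398 + 51/(2 + 22))/(-803) = (-3398 + 51/24)*(-1/803) = (-3398 + (1/24)*51)*(-1/803) = (-3398 + 17/8)*(-1/803) = -27167/8*(-1/803) = 27167/6424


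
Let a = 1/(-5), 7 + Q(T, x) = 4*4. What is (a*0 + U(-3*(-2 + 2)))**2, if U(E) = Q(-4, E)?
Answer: 81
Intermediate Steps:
Q(T, x) = 9 (Q(T, x) = -7 + 4*4 = -7 + 16 = 9)
a = -1/5 ≈ -0.20000
U(E) = 9
(a*0 + U(-3*(-2 + 2)))**2 = (-1/5*0 + 9)**2 = (0 + 9)**2 = 9**2 = 81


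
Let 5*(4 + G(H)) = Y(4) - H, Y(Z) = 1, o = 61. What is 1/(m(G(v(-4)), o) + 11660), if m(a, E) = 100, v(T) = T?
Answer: 1/11760 ≈ 8.5034e-5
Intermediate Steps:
G(H) = -19/5 - H/5 (G(H) = -4 + (1 - H)/5 = -4 + (1/5 - H/5) = -19/5 - H/5)
1/(m(G(v(-4)), o) + 11660) = 1/(100 + 11660) = 1/11760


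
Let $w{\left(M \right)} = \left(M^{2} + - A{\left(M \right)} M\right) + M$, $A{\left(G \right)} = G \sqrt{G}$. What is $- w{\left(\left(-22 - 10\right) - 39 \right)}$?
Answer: $-4970 + 5041 i \sqrt{71} \approx -4970.0 + 42476.0 i$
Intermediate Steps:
$A{\left(G \right)} = G^{\frac{3}{2}}$
$w{\left(M \right)} = M + M^{2} - M^{\frac{5}{2}}$ ($w{\left(M \right)} = \left(M^{2} + - M^{\frac{3}{2}} M\right) + M = \left(M^{2} - M^{\frac{5}{2}}\right) + M = M + M^{2} - M^{\frac{5}{2}}$)
$- w{\left(\left(-22 - 10\right) - 39 \right)} = - \left(\left(-22 - 10\right) - 39\right) \left(1 - 71 - \left(\left(-22 - 10\right) - 39\right)^{\frac{3}{2}}\right) = - \left(-32 - 39\right) \left(1 - 71 - \left(-32 - 39\right)^{\frac{3}{2}}\right) = - \left(-71\right) \left(1 - 71 - \left(-71\right)^{\frac{3}{2}}\right) = - \left(-71\right) \left(1 - 71 - - 71 i \sqrt{71}\right) = - \left(-71\right) \left(1 - 71 + 71 i \sqrt{71}\right) = - \left(-71\right) \left(-70 + 71 i \sqrt{71}\right) = - (4970 - 5041 i \sqrt{71}) = -4970 + 5041 i \sqrt{71}$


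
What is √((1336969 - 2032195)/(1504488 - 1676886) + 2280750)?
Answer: √1882956977208193/28733 ≈ 1510.2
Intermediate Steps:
√((1336969 - 2032195)/(1504488 - 1676886) + 2280750) = √(-695226/(-172398) + 2280750) = √(-695226*(-1/172398) + 2280750) = √(115871/28733 + 2280750) = √(65532905621/28733) = √1882956977208193/28733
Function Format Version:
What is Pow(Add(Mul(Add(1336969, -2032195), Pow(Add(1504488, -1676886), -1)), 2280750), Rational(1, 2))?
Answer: Mul(Rational(1, 28733), Pow(1882956977208193, Rational(1, 2))) ≈ 1510.2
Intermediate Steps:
Pow(Add(Mul(Add(1336969, -2032195), Pow(Add(1504488, -1676886), -1)), 2280750), Rational(1, 2)) = Pow(Add(Mul(-695226, Pow(-172398, -1)), 2280750), Rational(1, 2)) = Pow(Add(Mul(-695226, Rational(-1, 172398)), 2280750), Rational(1, 2)) = Pow(Add(Rational(115871, 28733), 2280750), Rational(1, 2)) = Pow(Rational(65532905621, 28733), Rational(1, 2)) = Mul(Rational(1, 28733), Pow(1882956977208193, Rational(1, 2)))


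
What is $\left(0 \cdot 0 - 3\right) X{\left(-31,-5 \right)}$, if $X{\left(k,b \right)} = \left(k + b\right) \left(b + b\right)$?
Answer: $-1080$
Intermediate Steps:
$X{\left(k,b \right)} = 2 b \left(b + k\right)$ ($X{\left(k,b \right)} = \left(b + k\right) 2 b = 2 b \left(b + k\right)$)
$\left(0 \cdot 0 - 3\right) X{\left(-31,-5 \right)} = \left(0 \cdot 0 - 3\right) 2 \left(-5\right) \left(-5 - 31\right) = \left(0 - 3\right) 2 \left(-5\right) \left(-36\right) = \left(-3\right) 360 = -1080$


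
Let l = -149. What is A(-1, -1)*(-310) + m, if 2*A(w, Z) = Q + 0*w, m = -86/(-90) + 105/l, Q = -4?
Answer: 4158782/6705 ≈ 620.25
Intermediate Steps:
m = 1682/6705 (m = -86/(-90) + 105/(-149) = -86*(-1/90) + 105*(-1/149) = 43/45 - 105/149 = 1682/6705 ≈ 0.25086)
A(w, Z) = -2 (A(w, Z) = (-4 + 0*w)/2 = (-4 + 0)/2 = (1/2)*(-4) = -2)
A(-1, -1)*(-310) + m = -2*(-310) + 1682/6705 = 620 + 1682/6705 = 4158782/6705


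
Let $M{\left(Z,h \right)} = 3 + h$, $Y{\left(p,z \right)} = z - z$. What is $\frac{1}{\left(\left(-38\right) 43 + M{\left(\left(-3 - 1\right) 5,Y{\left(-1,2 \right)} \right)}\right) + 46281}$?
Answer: $\frac{1}{44650} \approx 2.2396 \cdot 10^{-5}$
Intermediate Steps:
$Y{\left(p,z \right)} = 0$
$\frac{1}{\left(\left(-38\right) 43 + M{\left(\left(-3 - 1\right) 5,Y{\left(-1,2 \right)} \right)}\right) + 46281} = \frac{1}{\left(\left(-38\right) 43 + \left(3 + 0\right)\right) + 46281} = \frac{1}{\left(-1634 + 3\right) + 46281} = \frac{1}{-1631 + 46281} = \frac{1}{44650}$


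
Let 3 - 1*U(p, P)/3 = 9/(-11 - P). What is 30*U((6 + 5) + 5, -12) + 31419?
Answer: 30879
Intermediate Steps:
U(p, P) = 9 - 27/(-11 - P)
30*U((6 + 5) + 5, -12) + 31419 = 30*(9*(14 - 12)/(11 - 12)) + 31419 = 30*(9*2/(-1)) + 31419 = 30*(9*(-1)*2) + 31419 = 30*(-18) + 31419 = -540 + 31419 = 30879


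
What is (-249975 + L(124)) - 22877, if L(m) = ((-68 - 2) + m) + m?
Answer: -272674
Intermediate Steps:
L(m) = -70 + 2*m (L(m) = (-70 + m) + m = -70 + 2*m)
(-249975 + L(124)) - 22877 = (-249975 + (-70 + 2*124)) - 22877 = (-249975 + (-70 + 248)) - 22877 = (-249975 + 178) - 22877 = -249797 - 22877 = -272674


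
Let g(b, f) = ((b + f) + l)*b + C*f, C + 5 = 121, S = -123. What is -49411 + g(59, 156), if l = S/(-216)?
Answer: -1338941/72 ≈ -18596.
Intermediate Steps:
l = 41/72 (l = -123/(-216) = -123*(-1/216) = 41/72 ≈ 0.56944)
C = 116 (C = -5 + 121 = 116)
g(b, f) = 116*f + b*(41/72 + b + f) (g(b, f) = ((b + f) + 41/72)*b + 116*f = (41/72 + b + f)*b + 116*f = b*(41/72 + b + f) + 116*f = 116*f + b*(41/72 + b + f))
-49411 + g(59, 156) = -49411 + (59**2 + 116*156 + (41/72)*59 + 59*156) = -49411 + (3481 + 18096 + 2419/72 + 9204) = -49411 + 2218651/72 = -1338941/72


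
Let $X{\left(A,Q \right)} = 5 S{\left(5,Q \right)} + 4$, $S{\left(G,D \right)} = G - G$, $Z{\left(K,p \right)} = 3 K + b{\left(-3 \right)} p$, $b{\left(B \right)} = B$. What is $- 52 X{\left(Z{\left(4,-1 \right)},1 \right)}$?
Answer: $-208$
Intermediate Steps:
$Z{\left(K,p \right)} = - 3 p + 3 K$ ($Z{\left(K,p \right)} = 3 K - 3 p = - 3 p + 3 K$)
$S{\left(G,D \right)} = 0$
$X{\left(A,Q \right)} = 4$ ($X{\left(A,Q \right)} = 5 \cdot 0 + 4 = 0 + 4 = 4$)
$- 52 X{\left(Z{\left(4,-1 \right)},1 \right)} = \left(-52\right) 4 = -208$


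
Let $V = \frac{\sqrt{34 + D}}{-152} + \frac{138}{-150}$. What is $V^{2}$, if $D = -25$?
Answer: $\frac{12752041}{14440000} \approx 0.88311$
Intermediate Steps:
$V = - \frac{3571}{3800}$ ($V = \frac{\sqrt{34 - 25}}{-152} + \frac{138}{-150} = \sqrt{9} \left(- \frac{1}{152}\right) + 138 \left(- \frac{1}{150}\right) = 3 \left(- \frac{1}{152}\right) - \frac{23}{25} = - \frac{3}{152} - \frac{23}{25} = - \frac{3571}{3800} \approx -0.93974$)
$V^{2} = \left(- \frac{3571}{3800}\right)^{2} = \frac{12752041}{14440000}$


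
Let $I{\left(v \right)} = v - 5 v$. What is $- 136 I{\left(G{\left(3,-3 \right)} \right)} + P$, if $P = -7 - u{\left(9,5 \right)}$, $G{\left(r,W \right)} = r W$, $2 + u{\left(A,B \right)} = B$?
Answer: $-4906$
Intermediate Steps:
$u{\left(A,B \right)} = -2 + B$
$G{\left(r,W \right)} = W r$
$I{\left(v \right)} = - 4 v$
$P = -10$ ($P = -7 - \left(-2 + 5\right) = -7 - 3 = -10$)
$- 136 I{\left(G{\left(3,-3 \right)} \right)} + P = - 136 \left(- 4 \left(\left(-3\right) 3\right)\right) - 10 = - 136 \left(\left(-4\right) \left(-9\right)\right) - 10 = \left(-136\right) 36 - 10 = -4896 - 10 = -4906$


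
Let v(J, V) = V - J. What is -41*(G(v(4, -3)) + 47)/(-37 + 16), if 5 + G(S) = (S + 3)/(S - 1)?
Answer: 3485/42 ≈ 82.976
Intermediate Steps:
G(S) = -5 + (3 + S)/(-1 + S) (G(S) = -5 + (S + 3)/(S - 1) = -5 + (3 + S)/(-1 + S))
-41*(G(v(4, -3)) + 47)/(-37 + 16) = -41*(4*(2 - (-3 - 1*4))/(-1 + (-3 - 1*4)) + 47)/(-37 + 16) = -41*(4*(2 - (-3 - 4))/(-1 + (-3 - 4)) + 47)/(-21) = -41*(4*(2 - 1*(-7))/(-1 - 7) + 47)*(-1)/21 = -41*(4*(2 + 7)/(-8) + 47)*(-1)/21 = -41*(4*(-1/8)*9 + 47)*(-1)/21 = -41*(-9/2 + 47)*(-1)/21 = -3485*(-1)/(2*21) = -41*(-85/42) = 3485/42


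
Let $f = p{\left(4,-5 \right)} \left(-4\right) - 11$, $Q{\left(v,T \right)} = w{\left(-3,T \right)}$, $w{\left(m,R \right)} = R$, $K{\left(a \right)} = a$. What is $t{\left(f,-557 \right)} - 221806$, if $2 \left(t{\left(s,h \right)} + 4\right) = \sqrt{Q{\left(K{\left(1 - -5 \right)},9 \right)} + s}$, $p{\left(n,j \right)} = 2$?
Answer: $-221810 + \frac{i \sqrt{10}}{2} \approx -2.2181 \cdot 10^{5} + 1.5811 i$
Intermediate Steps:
$Q{\left(v,T \right)} = T$
$f = -19$ ($f = 2 \left(-4\right) - 11 = -8 - 11 = -19$)
$t{\left(s,h \right)} = -4 + \frac{\sqrt{9 + s}}{2}$
$t{\left(f,-557 \right)} - 221806 = \left(-4 + \frac{\sqrt{9 - 19}}{2}\right) - 221806 = \left(-4 + \frac{\sqrt{-10}}{2}\right) - 221806 = \left(-4 + \frac{i \sqrt{10}}{2}\right) - 221806 = -221810 + \frac{i \sqrt{10}}{2}$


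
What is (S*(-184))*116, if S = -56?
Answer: 1195264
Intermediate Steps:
(S*(-184))*116 = -56*(-184)*116 = 10304*116 = 1195264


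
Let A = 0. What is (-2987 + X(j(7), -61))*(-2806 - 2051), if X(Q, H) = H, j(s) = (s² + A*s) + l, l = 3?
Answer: 14804136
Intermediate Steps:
j(s) = 3 + s² (j(s) = (s² + 0*s) + 3 = (s² + 0) + 3 = s² + 3 = 3 + s²)
(-2987 + X(j(7), -61))*(-2806 - 2051) = (-2987 - 61)*(-2806 - 2051) = -3048*(-4857) = 14804136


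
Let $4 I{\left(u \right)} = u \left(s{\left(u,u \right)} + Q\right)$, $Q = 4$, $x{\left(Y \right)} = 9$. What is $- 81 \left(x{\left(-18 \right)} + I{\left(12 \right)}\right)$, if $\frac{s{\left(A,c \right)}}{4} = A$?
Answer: $-13365$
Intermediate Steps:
$s{\left(A,c \right)} = 4 A$
$I{\left(u \right)} = \frac{u \left(4 + 4 u\right)}{4}$ ($I{\left(u \right)} = \frac{u \left(4 u + 4\right)}{4} = \frac{u \left(4 + 4 u\right)}{4}$)
$- 81 \left(x{\left(-18 \right)} + I{\left(12 \right)}\right) = - 81 \left(9 + 12 \left(1 + 12\right)\right) = - 81 \left(9 + 12 \cdot 13\right) = - 81 \left(9 + 156\right) = \left(-81\right) 165 = -13365$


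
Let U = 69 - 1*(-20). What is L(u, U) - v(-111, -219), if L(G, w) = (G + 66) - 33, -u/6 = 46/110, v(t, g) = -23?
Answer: 2942/55 ≈ 53.491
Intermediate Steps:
U = 89 (U = 69 + 20 = 89)
u = -138/55 (u = -276/110 = -6*23/55 = -138/55 ≈ -2.5091)
L(G, w) = 33 + G (L(G, w) = (66 + G) - 33 = 33 + G)
L(u, U) - v(-111, -219) = (33 - 138/55) - 1*(-23) = 1677/55 + 23 = 2942/55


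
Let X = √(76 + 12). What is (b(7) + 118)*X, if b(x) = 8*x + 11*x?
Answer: 502*√22 ≈ 2354.6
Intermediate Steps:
b(x) = 19*x
X = 2*√22 (X = √88 = 2*√22 ≈ 9.3808)
(b(7) + 118)*X = (19*7 + 118)*(2*√22) = (133 + 118)*(2*√22) = 251*(2*√22) = 502*√22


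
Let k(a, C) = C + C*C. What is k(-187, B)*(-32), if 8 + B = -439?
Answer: -6379584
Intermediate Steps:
B = -447 (B = -8 - 439 = -447)
k(a, C) = C + C²
k(-187, B)*(-32) = -447*(1 - 447)*(-32) = -447*(-446)*(-32) = 199362*(-32) = -6379584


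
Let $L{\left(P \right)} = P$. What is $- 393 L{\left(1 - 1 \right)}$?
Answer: $0$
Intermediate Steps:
$- 393 L{\left(1 - 1 \right)} = - 393 \left(1 - 1\right) = \left(-393\right) 0 = 0$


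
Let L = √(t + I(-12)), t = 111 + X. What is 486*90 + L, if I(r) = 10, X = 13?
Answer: 43740 + √134 ≈ 43752.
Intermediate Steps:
t = 124 (t = 111 + 13 = 124)
L = √134 (L = √(124 + 10) = √134 ≈ 11.576)
486*90 + L = 486*90 + √134 = 43740 + √134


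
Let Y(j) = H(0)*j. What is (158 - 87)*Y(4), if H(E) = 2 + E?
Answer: 568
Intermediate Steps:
Y(j) = 2*j (Y(j) = (2 + 0)*j = 2*j)
(158 - 87)*Y(4) = (158 - 87)*(2*4) = 71*8 = 568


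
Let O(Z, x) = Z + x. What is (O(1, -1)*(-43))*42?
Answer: 0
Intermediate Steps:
(O(1, -1)*(-43))*42 = ((1 - 1)*(-43))*42 = (0*(-43))*42 = 0*42 = 0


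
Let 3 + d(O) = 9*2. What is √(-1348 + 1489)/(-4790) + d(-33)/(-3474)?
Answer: -5/1158 - √141/4790 ≈ -0.0067968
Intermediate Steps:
d(O) = 15 (d(O) = -3 + 9*2 = -3 + 18 = 15)
√(-1348 + 1489)/(-4790) + d(-33)/(-3474) = √(-1348 + 1489)/(-4790) + 15/(-3474) = √141*(-1/4790) + 15*(-1/3474) = -√141/4790 - 5/1158 = -5/1158 - √141/4790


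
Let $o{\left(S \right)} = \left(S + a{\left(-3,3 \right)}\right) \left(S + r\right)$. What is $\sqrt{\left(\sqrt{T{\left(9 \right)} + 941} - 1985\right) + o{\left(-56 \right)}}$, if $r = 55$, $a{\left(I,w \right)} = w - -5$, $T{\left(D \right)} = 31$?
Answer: $\sqrt{-1937 + 18 \sqrt{3}} \approx 43.656 i$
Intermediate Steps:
$a{\left(I,w \right)} = 5 + w$ ($a{\left(I,w \right)} = w + 5 = 5 + w$)
$o{\left(S \right)} = \left(8 + S\right) \left(55 + S\right)$ ($o{\left(S \right)} = \left(S + \left(5 + 3\right)\right) \left(S + 55\right) = \left(S + 8\right) \left(55 + S\right) = \left(8 + S\right) \left(55 + S\right)$)
$\sqrt{\left(\sqrt{T{\left(9 \right)} + 941} - 1985\right) + o{\left(-56 \right)}} = \sqrt{\left(\sqrt{31 + 941} - 1985\right) + \left(440 + \left(-56\right)^{2} + 63 \left(-56\right)\right)} = \sqrt{\left(\sqrt{972} - 1985\right) + \left(440 + 3136 - 3528\right)} = \sqrt{\left(18 \sqrt{3} - 1985\right) + 48} = \sqrt{\left(-1985 + 18 \sqrt{3}\right) + 48} = \sqrt{-1937 + 18 \sqrt{3}}$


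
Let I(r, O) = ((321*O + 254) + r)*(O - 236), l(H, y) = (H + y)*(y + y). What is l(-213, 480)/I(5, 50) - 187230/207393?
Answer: -34506461710/34951181849 ≈ -0.98728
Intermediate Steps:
l(H, y) = 2*y*(H + y) (l(H, y) = (H + y)*(2*y) = 2*y*(H + y))
I(r, O) = (-236 + O)*(254 + r + 321*O) (I(r, O) = ((254 + 321*O) + r)*(-236 + O) = (254 + r + 321*O)*(-236 + O) = (-236 + O)*(254 + r + 321*O))
l(-213, 480)/I(5, 50) - 187230/207393 = (2*480*(-213 + 480))/(-59944 - 75502*50 - 236*5 + 321*50**2 + 50*5) - 187230/207393 = (2*480*267)/(-59944 - 3775100 - 1180 + 321*2500 + 250) - 187230*1/207393 = 256320/(-59944 - 3775100 - 1180 + 802500 + 250) - 62410/69131 = 256320/(-3033474) - 62410/69131 = 256320*(-1/3033474) - 62410/69131 = -42720/505579 - 62410/69131 = -34506461710/34951181849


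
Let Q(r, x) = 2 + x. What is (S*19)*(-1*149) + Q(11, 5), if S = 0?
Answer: 7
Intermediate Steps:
(S*19)*(-1*149) + Q(11, 5) = (0*19)*(-1*149) + (2 + 5) = 0*(-149) + 7 = 0 + 7 = 7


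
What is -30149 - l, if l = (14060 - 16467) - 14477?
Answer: -13265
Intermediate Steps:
l = -16884 (l = -2407 - 14477 = -16884)
-30149 - l = -30149 - 1*(-16884) = -30149 + 16884 = -13265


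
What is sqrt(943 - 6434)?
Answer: 17*I*sqrt(19) ≈ 74.101*I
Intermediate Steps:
sqrt(943 - 6434) = sqrt(-5491) = 17*I*sqrt(19)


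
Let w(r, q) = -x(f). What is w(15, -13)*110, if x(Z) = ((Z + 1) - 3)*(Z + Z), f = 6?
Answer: -5280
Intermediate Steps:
x(Z) = 2*Z*(-2 + Z) (x(Z) = ((1 + Z) - 3)*(2*Z) = (-2 + Z)*(2*Z) = 2*Z*(-2 + Z))
w(r, q) = -48 (w(r, q) = -2*6*(-2 + 6) = -2*6*4 = -1*48 = -48)
w(15, -13)*110 = -48*110 = -5280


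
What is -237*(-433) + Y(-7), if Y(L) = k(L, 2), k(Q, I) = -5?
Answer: 102616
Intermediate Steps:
Y(L) = -5
-237*(-433) + Y(-7) = -237*(-433) - 5 = 102621 - 5 = 102616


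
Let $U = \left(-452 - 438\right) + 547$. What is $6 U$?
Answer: $-2058$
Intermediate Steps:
$U = -343$ ($U = -890 + 547 = -343$)
$6 U = 6 \left(-343\right) = -2058$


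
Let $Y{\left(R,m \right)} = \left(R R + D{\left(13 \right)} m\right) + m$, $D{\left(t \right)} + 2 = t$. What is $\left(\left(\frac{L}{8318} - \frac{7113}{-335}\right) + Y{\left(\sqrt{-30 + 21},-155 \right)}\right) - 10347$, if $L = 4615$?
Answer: $- \frac{33979538521}{2786530} \approx -12194.0$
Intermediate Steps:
$D{\left(t \right)} = -2 + t$
$Y{\left(R,m \right)} = R^{2} + 12 m$ ($Y{\left(R,m \right)} = \left(R R + \left(-2 + 13\right) m\right) + m = \left(R^{2} + 11 m\right) + m = R^{2} + 12 m$)
$\left(\left(\frac{L}{8318} - \frac{7113}{-335}\right) + Y{\left(\sqrt{-30 + 21},-155 \right)}\right) - 10347 = \left(\left(\frac{4615}{8318} - \frac{7113}{-335}\right) + \left(\left(\sqrt{-30 + 21}\right)^{2} + 12 \left(-155\right)\right)\right) - 10347 = \left(\left(4615 \cdot \frac{1}{8318} - - \frac{7113}{335}\right) - \left(1860 - \left(\sqrt{-9}\right)^{2}\right)\right) - 10347 = \left(\left(\frac{4615}{8318} + \frac{7113}{335}\right) - \left(1860 - \left(3 i\right)^{2}\right)\right) - 10347 = \left(\frac{60711959}{2786530} - 1869\right) - 10347 = - \frac{5147312611}{2786530} - 10347 = - \frac{33979538521}{2786530}$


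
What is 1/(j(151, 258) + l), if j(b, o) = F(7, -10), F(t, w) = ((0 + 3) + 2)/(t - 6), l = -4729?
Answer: -1/4724 ≈ -0.00021168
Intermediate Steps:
F(t, w) = 5/(-6 + t) (F(t, w) = (3 + 2)/(-6 + t) = 5/(-6 + t))
j(b, o) = 5 (j(b, o) = 5/(-6 + 7) = 5/1 = 5*1 = 5)
1/(j(151, 258) + l) = 1/(5 - 4729) = 1/(-4724) = -1/4724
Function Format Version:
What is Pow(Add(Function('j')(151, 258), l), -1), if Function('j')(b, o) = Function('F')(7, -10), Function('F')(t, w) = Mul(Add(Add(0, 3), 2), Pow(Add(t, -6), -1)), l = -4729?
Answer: Rational(-1, 4724) ≈ -0.00021168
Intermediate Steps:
Function('F')(t, w) = Mul(5, Pow(Add(-6, t), -1)) (Function('F')(t, w) = Mul(Add(3, 2), Pow(Add(-6, t), -1)) = Mul(5, Pow(Add(-6, t), -1)))
Function('j')(b, o) = 5 (Function('j')(b, o) = Mul(5, Pow(Add(-6, 7), -1)) = Mul(5, Pow(1, -1)) = Mul(5, 1) = 5)
Pow(Add(Function('j')(151, 258), l), -1) = Pow(Add(5, -4729), -1) = Pow(-4724, -1) = Rational(-1, 4724)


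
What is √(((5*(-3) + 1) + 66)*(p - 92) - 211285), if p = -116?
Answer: I*√222101 ≈ 471.28*I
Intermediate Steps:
√(((5*(-3) + 1) + 66)*(p - 92) - 211285) = √(((5*(-3) + 1) + 66)*(-116 - 92) - 211285) = √(((-15 + 1) + 66)*(-208) - 211285) = √((-14 + 66)*(-208) - 211285) = √(52*(-208) - 211285) = √(-10816 - 211285) = √(-222101) = I*√222101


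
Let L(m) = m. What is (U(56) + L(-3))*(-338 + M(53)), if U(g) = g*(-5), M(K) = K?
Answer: 80655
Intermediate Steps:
U(g) = -5*g
(U(56) + L(-3))*(-338 + M(53)) = (-5*56 - 3)*(-338 + 53) = (-280 - 3)*(-285) = -283*(-285) = 80655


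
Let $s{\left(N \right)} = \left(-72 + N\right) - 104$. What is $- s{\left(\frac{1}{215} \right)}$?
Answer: $\frac{37839}{215} \approx 176.0$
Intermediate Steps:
$s{\left(N \right)} = -176 + N$
$- s{\left(\frac{1}{215} \right)} = - (-176 + \frac{1}{215}) = \left(-1\right) \left(- \frac{37839}{215}\right) = \frac{37839}{215}$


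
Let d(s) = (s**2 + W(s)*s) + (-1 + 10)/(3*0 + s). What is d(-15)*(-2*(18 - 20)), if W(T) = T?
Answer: 8988/5 ≈ 1797.6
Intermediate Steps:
d(s) = 2*s**2 + 9/s (d(s) = (s**2 + s*s) + (-1 + 10)/(3*0 + s) = (s**2 + s**2) + 9/(0 + s) = 2*s**2 + 9/s)
d(-15)*(-2*(18 - 20)) = ((9 + 2*(-15)**3)/(-15))*(-2*(18 - 20)) = (-(9 + 2*(-3375))/15)*(-2*(-2)) = -(9 - 6750)/15*4 = -1/15*(-6741)*4 = (2247/5)*4 = 8988/5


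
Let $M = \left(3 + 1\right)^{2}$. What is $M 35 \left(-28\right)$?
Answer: $-15680$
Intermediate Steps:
$M = 16$ ($M = 4^{2} = 16$)
$M 35 \left(-28\right) = 16 \cdot 35 \left(-28\right) = 560 \left(-28\right) = -15680$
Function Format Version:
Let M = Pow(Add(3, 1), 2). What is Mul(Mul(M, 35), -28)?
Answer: -15680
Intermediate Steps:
M = 16 (M = Pow(4, 2) = 16)
Mul(Mul(M, 35), -28) = Mul(Mul(16, 35), -28) = Mul(560, -28) = -15680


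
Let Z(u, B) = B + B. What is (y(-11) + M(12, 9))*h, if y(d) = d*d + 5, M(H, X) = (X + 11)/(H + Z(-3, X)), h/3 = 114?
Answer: 43320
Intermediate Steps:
Z(u, B) = 2*B
h = 342 (h = 3*114 = 342)
M(H, X) = (11 + X)/(H + 2*X) (M(H, X) = (X + 11)/(H + 2*X) = (11 + X)/(H + 2*X))
y(d) = 5 + d² (y(d) = d² + 5 = 5 + d²)
(y(-11) + M(12, 9))*h = ((5 + (-11)²) + (11 + 9)/(12 + 2*9))*342 = ((5 + 121) + 20/(12 + 18))*342 = (126 + 20/30)*342 = (126 + (1/30)*20)*342 = (126 + ⅔)*342 = (380/3)*342 = 43320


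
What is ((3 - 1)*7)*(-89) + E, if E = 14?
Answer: -1232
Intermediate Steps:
((3 - 1)*7)*(-89) + E = ((3 - 1)*7)*(-89) + 14 = (2*7)*(-89) + 14 = 14*(-89) + 14 = -1246 + 14 = -1232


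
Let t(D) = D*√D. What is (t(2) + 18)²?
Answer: 332 + 72*√2 ≈ 433.82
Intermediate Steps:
t(D) = D^(3/2)
(t(2) + 18)² = (2^(3/2) + 18)² = (2*√2 + 18)² = (18 + 2*√2)²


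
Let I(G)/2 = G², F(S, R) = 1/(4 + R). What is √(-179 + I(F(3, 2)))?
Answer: I*√6442/6 ≈ 13.377*I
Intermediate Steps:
I(G) = 2*G²
√(-179 + I(F(3, 2))) = √(-179 + 2*(1/(4 + 2))²) = √(-179 + 2*(1/6)²) = √(-179 + 2*(⅙)²) = √(-179 + 2*(1/36)) = √(-179 + 1/18) = √(-3221/18) = I*√6442/6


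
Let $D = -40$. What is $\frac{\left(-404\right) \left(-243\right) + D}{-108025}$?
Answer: $- \frac{98132}{108025} \approx -0.90842$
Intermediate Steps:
$\frac{\left(-404\right) \left(-243\right) + D}{-108025} = \frac{\left(-404\right) \left(-243\right) - 40}{-108025} = \left(98172 - 40\right) \left(- \frac{1}{108025}\right) = 98132 \left(- \frac{1}{108025}\right) = - \frac{98132}{108025}$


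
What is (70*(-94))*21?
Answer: -138180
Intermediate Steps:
(70*(-94))*21 = -6580*21 = -138180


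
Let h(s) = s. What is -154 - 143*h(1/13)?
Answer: -165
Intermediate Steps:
-154 - 143*h(1/13) = -154 - 143/13 = -154 - 143*1/13 = -154 - 11 = -165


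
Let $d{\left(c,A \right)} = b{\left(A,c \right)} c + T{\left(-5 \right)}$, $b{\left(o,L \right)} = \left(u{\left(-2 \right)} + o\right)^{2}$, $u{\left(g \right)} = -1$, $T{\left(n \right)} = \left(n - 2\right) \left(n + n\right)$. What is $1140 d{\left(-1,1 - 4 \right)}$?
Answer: $61560$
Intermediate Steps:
$T{\left(n \right)} = 2 n \left(-2 + n\right)$ ($T{\left(n \right)} = \left(-2 + n\right) 2 n = 2 n \left(-2 + n\right)$)
$b{\left(o,L \right)} = \left(-1 + o\right)^{2}$
$d{\left(c,A \right)} = 70 + c \left(-1 + A\right)^{2}$ ($d{\left(c,A \right)} = \left(-1 + A\right)^{2} c + 2 \left(-5\right) \left(-2 - 5\right) = c \left(-1 + A\right)^{2} + 2 \left(-5\right) \left(-7\right) = c \left(-1 + A\right)^{2} + 70 = 70 + c \left(-1 + A\right)^{2}$)
$1140 d{\left(-1,1 - 4 \right)} = 1140 \left(70 - \left(-1 + \left(1 - 4\right)\right)^{2}\right) = 1140 \left(70 - \left(-1 - 3\right)^{2}\right) = 1140 \left(70 - \left(-4\right)^{2}\right) = 1140 \left(70 - 16\right) = 1140 \cdot 54 = 61560$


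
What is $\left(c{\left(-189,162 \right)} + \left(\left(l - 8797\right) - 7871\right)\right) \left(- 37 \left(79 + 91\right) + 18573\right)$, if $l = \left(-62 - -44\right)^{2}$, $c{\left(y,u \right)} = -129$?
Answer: $-202337859$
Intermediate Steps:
$l = 324$ ($l = \left(-62 + 44\right)^{2} = \left(-18\right)^{2} = 324$)
$\left(c{\left(-189,162 \right)} + \left(\left(l - 8797\right) - 7871\right)\right) \left(- 37 \left(79 + 91\right) + 18573\right) = \left(-129 + \left(\left(324 - 8797\right) - 7871\right)\right) \left(- 37 \left(79 + 91\right) + 18573\right) = \left(-129 - 16344\right) \left(\left(-37\right) 170 + 18573\right) = \left(-129 - 16344\right) \left(-6290 + 18573\right) = \left(-16473\right) 12283 = -202337859$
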